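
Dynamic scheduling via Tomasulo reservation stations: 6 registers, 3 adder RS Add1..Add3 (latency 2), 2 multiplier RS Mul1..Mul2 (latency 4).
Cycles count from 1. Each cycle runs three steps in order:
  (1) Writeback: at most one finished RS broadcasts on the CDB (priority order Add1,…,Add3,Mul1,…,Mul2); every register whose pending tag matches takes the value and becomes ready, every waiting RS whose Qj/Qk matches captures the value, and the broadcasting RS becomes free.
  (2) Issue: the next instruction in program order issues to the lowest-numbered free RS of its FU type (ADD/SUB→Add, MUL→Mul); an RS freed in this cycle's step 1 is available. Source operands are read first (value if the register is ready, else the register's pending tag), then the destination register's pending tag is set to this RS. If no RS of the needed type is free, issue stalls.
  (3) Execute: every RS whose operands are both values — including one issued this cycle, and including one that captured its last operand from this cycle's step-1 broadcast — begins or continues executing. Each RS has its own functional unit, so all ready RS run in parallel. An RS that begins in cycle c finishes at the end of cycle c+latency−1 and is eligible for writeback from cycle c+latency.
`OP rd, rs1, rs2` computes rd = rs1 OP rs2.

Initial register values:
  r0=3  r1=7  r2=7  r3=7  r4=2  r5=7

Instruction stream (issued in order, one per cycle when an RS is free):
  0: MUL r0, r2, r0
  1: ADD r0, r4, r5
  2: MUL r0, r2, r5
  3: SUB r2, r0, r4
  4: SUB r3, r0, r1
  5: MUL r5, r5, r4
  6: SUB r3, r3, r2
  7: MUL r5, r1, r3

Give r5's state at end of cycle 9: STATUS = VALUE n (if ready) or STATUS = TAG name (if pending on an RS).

STATUS = TAG Mul2

c1: issue MUL r0<-Mul1 | r0:Mul1,r1:7,r2:7,r3:7,r4:2,r5:7
c2: issue ADD r0<-Add1 | r0:Add1,r1:7,r2:7,r3:7,r4:2,r5:7
c3: issue MUL r0<-Mul2 | r0:Mul2,r1:7,r2:7,r3:7,r4:2,r5:7
c4: CDB Add1=9; issue SUB r2<-Add1 | r0:Mul2,r1:7,r2:Add1,r3:7,r4:2,r5:7
c5: CDB Mul1=21; issue SUB r3<-Add2 | r0:Mul2,r1:7,r2:Add1,r3:Add2,r4:2,r5:7
c6: issue MUL r5<-Mul1 | r0:Mul2,r1:7,r2:Add1,r3:Add2,r4:2,r5:Mul1
c7: CDB Mul2=49; issue SUB r3<-Add3 | r0:49,r1:7,r2:Add1,r3:Add3,r4:2,r5:Mul1
c8: issue MUL r5<-Mul2 | r0:49,r1:7,r2:Add1,r3:Add3,r4:2,r5:Mul2
c9: CDB Add1=47 | r0:49,r1:7,r2:47,r3:Add3,r4:2,r5:Mul2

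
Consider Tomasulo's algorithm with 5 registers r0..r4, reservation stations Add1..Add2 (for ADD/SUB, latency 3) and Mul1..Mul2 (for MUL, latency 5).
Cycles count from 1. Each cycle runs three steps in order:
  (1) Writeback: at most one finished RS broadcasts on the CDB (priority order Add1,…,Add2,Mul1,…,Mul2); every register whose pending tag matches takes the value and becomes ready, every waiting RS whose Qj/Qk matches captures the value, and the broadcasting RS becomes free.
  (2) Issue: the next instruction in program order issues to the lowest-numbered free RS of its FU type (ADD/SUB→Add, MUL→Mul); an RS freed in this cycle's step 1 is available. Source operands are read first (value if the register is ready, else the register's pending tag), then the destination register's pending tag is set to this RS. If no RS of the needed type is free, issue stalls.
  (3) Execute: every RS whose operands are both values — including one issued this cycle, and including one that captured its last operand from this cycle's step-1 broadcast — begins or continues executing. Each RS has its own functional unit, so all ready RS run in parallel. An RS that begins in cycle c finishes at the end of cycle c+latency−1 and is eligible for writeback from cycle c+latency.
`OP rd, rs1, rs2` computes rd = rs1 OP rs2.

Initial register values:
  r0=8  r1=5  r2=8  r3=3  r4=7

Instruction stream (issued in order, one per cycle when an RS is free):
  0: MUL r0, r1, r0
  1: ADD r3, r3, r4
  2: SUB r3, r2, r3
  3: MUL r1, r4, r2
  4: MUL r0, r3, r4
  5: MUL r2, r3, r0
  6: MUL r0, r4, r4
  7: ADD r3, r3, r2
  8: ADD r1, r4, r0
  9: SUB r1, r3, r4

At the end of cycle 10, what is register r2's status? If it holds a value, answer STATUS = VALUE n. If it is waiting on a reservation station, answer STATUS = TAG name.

cycle 1: issue MUL r0<-Mul1 // r0:Mul1,r1:5,r2:8,r3:3,r4:7
cycle 2: issue ADD r3<-Add1 // r0:Mul1,r1:5,r2:8,r3:Add1,r4:7
cycle 3: issue SUB r3<-Add2 // r0:Mul1,r1:5,r2:8,r3:Add2,r4:7
cycle 4: issue MUL r1<-Mul2 // r0:Mul1,r1:Mul2,r2:8,r3:Add2,r4:7
cycle 5: CDB Add1=10; stall // r0:Mul1,r1:Mul2,r2:8,r3:Add2,r4:7
cycle 6: CDB Mul1=40; issue MUL r0<-Mul1 // r0:Mul1,r1:Mul2,r2:8,r3:Add2,r4:7
cycle 7: stall // r0:Mul1,r1:Mul2,r2:8,r3:Add2,r4:7
cycle 8: CDB Add2=-2; stall // r0:Mul1,r1:Mul2,r2:8,r3:-2,r4:7
cycle 9: CDB Mul2=56; issue MUL r2<-Mul2 // r0:Mul1,r1:56,r2:Mul2,r3:-2,r4:7
cycle 10: stall // r0:Mul1,r1:56,r2:Mul2,r3:-2,r4:7

STATUS = TAG Mul2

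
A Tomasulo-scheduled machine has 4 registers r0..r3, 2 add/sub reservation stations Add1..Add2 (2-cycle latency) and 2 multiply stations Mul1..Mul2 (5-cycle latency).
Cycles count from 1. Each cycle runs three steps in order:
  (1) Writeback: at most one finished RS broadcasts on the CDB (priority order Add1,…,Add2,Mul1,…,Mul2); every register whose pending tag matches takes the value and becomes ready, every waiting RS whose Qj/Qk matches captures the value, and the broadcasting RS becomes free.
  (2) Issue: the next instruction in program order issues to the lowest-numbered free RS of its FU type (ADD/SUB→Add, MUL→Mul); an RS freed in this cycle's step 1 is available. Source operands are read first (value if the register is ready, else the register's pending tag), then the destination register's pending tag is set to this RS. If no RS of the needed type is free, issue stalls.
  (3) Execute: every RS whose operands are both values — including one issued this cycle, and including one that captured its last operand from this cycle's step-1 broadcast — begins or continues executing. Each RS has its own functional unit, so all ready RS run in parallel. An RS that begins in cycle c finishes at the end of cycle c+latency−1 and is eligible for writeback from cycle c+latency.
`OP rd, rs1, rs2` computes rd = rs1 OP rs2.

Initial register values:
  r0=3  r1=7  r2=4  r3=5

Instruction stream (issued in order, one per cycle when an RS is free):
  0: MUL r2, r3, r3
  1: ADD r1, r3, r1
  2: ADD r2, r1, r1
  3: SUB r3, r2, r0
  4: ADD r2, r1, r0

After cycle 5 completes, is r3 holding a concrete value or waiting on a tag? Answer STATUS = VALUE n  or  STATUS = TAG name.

cycle 1: issue MUL r2<-Mul1 // r0:3,r1:7,r2:Mul1,r3:5
cycle 2: issue ADD r1<-Add1 // r0:3,r1:Add1,r2:Mul1,r3:5
cycle 3: issue ADD r2<-Add2 // r0:3,r1:Add1,r2:Add2,r3:5
cycle 4: CDB Add1=12; issue SUB r3<-Add1 // r0:3,r1:12,r2:Add2,r3:Add1
cycle 5: stall // r0:3,r1:12,r2:Add2,r3:Add1

STATUS = TAG Add1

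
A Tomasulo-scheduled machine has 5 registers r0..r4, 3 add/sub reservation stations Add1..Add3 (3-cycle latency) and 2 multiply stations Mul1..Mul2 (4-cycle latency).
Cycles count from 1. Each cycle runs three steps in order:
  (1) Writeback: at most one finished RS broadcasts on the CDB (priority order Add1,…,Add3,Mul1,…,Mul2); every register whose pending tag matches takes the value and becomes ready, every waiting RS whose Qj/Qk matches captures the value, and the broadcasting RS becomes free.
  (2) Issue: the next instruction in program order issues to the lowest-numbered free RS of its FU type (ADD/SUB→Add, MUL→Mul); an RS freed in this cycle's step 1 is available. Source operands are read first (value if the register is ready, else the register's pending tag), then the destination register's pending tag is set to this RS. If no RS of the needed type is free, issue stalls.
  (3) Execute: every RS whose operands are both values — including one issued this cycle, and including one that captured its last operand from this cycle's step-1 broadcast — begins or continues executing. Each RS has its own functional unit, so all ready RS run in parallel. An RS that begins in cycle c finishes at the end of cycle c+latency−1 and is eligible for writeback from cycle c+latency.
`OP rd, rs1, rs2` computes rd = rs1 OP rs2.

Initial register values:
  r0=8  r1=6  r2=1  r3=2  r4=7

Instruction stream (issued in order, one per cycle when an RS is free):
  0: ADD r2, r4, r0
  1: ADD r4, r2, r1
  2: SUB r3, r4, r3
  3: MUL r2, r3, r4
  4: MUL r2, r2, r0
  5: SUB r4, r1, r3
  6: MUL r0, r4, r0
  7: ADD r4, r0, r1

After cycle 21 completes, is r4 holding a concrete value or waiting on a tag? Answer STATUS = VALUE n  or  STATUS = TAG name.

STATUS = VALUE -98

cycle 1: issue ADD r2<-Add1 // r0:8,r1:6,r2:Add1,r3:2,r4:7
cycle 2: issue ADD r4<-Add2 // r0:8,r1:6,r2:Add1,r3:2,r4:Add2
cycle 3: issue SUB r3<-Add3 // r0:8,r1:6,r2:Add1,r3:Add3,r4:Add2
cycle 4: CDB Add1=15; issue MUL r2<-Mul1 // r0:8,r1:6,r2:Mul1,r3:Add3,r4:Add2
cycle 5: issue MUL r2<-Mul2 // r0:8,r1:6,r2:Mul2,r3:Add3,r4:Add2
cycle 6: issue SUB r4<-Add1 // r0:8,r1:6,r2:Mul2,r3:Add3,r4:Add1
cycle 7: CDB Add2=21; stall // r0:8,r1:6,r2:Mul2,r3:Add3,r4:Add1
cycle 8: stall // r0:8,r1:6,r2:Mul2,r3:Add3,r4:Add1
cycle 9: stall // r0:8,r1:6,r2:Mul2,r3:Add3,r4:Add1
cycle 10: CDB Add3=19; stall // r0:8,r1:6,r2:Mul2,r3:19,r4:Add1
cycle 11: stall // r0:8,r1:6,r2:Mul2,r3:19,r4:Add1
cycle 12: stall // r0:8,r1:6,r2:Mul2,r3:19,r4:Add1
cycle 13: CDB Add1=-13; stall // r0:8,r1:6,r2:Mul2,r3:19,r4:-13
cycle 14: CDB Mul1=399; issue MUL r0<-Mul1 // r0:Mul1,r1:6,r2:Mul2,r3:19,r4:-13
cycle 15: issue ADD r4<-Add1 // r0:Mul1,r1:6,r2:Mul2,r3:19,r4:Add1
cycle 16: - // r0:Mul1,r1:6,r2:Mul2,r3:19,r4:Add1
cycle 17: - // r0:Mul1,r1:6,r2:Mul2,r3:19,r4:Add1
cycle 18: CDB Mul1=-104 // r0:-104,r1:6,r2:Mul2,r3:19,r4:Add1
cycle 19: CDB Mul2=3192 // r0:-104,r1:6,r2:3192,r3:19,r4:Add1
cycle 20: - // r0:-104,r1:6,r2:3192,r3:19,r4:Add1
cycle 21: CDB Add1=-98 // r0:-104,r1:6,r2:3192,r3:19,r4:-98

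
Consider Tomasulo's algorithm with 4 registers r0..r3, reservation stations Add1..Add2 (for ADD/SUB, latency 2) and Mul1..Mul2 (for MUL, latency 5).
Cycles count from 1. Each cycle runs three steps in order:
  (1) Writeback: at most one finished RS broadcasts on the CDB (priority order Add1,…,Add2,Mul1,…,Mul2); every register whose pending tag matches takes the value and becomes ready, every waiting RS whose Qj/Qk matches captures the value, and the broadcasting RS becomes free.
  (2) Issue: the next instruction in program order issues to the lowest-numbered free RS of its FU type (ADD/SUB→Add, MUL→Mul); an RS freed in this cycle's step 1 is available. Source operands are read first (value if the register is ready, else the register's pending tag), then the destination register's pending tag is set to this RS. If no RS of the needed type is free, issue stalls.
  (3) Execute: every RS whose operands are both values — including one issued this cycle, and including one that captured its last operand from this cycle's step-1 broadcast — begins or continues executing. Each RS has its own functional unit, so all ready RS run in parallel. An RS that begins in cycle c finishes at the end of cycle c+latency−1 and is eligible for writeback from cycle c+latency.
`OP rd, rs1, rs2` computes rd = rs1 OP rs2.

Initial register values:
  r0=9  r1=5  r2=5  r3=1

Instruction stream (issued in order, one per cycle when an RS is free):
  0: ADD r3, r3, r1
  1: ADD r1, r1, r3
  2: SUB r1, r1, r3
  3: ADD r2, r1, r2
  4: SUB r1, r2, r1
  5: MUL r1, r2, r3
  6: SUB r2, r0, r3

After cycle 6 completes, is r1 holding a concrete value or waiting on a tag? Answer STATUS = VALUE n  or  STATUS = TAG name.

STATUS = TAG Add1

c1: issue ADD r3<-Add1 | r0:9,r1:5,r2:5,r3:Add1
c2: issue ADD r1<-Add2 | r0:9,r1:Add2,r2:5,r3:Add1
c3: CDB Add1=6; issue SUB r1<-Add1 | r0:9,r1:Add1,r2:5,r3:6
c4: stall | r0:9,r1:Add1,r2:5,r3:6
c5: CDB Add2=11; issue ADD r2<-Add2 | r0:9,r1:Add1,r2:Add2,r3:6
c6: stall | r0:9,r1:Add1,r2:Add2,r3:6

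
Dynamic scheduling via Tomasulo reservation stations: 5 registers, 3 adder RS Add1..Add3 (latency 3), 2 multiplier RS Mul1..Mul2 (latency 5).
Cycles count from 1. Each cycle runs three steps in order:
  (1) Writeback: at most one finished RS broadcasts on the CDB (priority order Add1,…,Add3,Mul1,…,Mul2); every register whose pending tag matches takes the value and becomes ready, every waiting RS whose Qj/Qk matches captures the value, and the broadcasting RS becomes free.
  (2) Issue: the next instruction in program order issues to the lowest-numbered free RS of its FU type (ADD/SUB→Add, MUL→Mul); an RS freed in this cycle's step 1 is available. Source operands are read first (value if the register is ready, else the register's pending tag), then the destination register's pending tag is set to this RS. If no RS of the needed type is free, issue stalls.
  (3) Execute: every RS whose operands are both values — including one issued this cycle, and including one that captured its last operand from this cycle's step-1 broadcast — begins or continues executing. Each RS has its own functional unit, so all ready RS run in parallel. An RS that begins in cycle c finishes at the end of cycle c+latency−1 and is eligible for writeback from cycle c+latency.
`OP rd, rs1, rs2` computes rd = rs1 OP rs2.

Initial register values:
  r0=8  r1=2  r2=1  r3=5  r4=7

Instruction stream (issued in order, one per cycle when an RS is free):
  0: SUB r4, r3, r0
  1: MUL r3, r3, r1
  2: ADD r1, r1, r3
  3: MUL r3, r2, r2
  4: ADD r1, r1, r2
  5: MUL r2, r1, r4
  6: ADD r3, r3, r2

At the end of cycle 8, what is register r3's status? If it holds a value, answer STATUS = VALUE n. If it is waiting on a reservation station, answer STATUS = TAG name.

c1: issue SUB r4<-Add1 | r0:8,r1:2,r2:1,r3:5,r4:Add1
c2: issue MUL r3<-Mul1 | r0:8,r1:2,r2:1,r3:Mul1,r4:Add1
c3: issue ADD r1<-Add2 | r0:8,r1:Add2,r2:1,r3:Mul1,r4:Add1
c4: CDB Add1=-3; issue MUL r3<-Mul2 | r0:8,r1:Add2,r2:1,r3:Mul2,r4:-3
c5: issue ADD r1<-Add1 | r0:8,r1:Add1,r2:1,r3:Mul2,r4:-3
c6: stall | r0:8,r1:Add1,r2:1,r3:Mul2,r4:-3
c7: CDB Mul1=10; issue MUL r2<-Mul1 | r0:8,r1:Add1,r2:Mul1,r3:Mul2,r4:-3
c8: issue ADD r3<-Add3 | r0:8,r1:Add1,r2:Mul1,r3:Add3,r4:-3

STATUS = TAG Add3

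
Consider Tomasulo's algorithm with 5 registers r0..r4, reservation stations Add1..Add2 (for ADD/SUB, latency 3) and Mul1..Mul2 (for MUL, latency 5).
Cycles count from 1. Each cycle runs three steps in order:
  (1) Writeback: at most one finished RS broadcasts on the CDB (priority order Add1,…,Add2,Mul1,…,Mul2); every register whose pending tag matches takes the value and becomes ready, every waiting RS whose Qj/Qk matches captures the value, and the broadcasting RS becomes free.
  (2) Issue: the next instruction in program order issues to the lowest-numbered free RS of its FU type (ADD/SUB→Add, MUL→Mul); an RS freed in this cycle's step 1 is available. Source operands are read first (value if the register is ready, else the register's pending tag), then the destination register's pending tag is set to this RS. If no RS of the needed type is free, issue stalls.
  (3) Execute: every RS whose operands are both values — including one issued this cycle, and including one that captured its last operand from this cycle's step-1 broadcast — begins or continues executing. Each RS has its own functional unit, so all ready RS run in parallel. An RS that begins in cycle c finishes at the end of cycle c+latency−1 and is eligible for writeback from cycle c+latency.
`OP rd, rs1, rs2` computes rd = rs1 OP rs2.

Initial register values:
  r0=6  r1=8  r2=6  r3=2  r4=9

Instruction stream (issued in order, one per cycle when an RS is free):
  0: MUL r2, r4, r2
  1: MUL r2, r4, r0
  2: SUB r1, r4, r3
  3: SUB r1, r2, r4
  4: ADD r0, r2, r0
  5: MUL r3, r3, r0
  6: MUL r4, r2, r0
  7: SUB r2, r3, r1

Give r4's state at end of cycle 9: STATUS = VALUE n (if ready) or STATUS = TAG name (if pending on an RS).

c1: issue MUL r2<-Mul1 | r0:6,r1:8,r2:Mul1,r3:2,r4:9
c2: issue MUL r2<-Mul2 | r0:6,r1:8,r2:Mul2,r3:2,r4:9
c3: issue SUB r1<-Add1 | r0:6,r1:Add1,r2:Mul2,r3:2,r4:9
c4: issue SUB r1<-Add2 | r0:6,r1:Add2,r2:Mul2,r3:2,r4:9
c5: stall | r0:6,r1:Add2,r2:Mul2,r3:2,r4:9
c6: CDB Add1=7; issue ADD r0<-Add1 | r0:Add1,r1:Add2,r2:Mul2,r3:2,r4:9
c7: CDB Mul1=54; issue MUL r3<-Mul1 | r0:Add1,r1:Add2,r2:Mul2,r3:Mul1,r4:9
c8: CDB Mul2=54; issue MUL r4<-Mul2 | r0:Add1,r1:Add2,r2:54,r3:Mul1,r4:Mul2
c9: stall | r0:Add1,r1:Add2,r2:54,r3:Mul1,r4:Mul2

STATUS = TAG Mul2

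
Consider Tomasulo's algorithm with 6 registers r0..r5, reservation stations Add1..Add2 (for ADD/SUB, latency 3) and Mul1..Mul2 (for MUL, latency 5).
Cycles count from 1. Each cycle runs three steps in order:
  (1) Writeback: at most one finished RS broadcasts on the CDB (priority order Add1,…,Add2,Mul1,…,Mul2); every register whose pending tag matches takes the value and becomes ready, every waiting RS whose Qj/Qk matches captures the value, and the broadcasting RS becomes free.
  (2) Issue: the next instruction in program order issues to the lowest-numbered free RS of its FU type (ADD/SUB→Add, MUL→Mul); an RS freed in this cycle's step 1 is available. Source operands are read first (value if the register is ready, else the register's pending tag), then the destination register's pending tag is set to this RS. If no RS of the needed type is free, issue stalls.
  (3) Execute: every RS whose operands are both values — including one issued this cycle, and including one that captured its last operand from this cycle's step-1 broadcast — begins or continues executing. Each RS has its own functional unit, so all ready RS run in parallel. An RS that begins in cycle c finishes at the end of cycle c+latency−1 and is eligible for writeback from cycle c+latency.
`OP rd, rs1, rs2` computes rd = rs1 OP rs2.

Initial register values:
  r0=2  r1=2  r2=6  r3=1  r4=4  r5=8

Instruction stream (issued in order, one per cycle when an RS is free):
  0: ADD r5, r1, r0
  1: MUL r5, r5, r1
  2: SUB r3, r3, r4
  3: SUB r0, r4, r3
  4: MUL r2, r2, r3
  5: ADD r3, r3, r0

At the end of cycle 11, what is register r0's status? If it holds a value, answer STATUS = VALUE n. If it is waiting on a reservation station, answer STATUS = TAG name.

cycle 1: issue ADD r5<-Add1 // r0:2,r1:2,r2:6,r3:1,r4:4,r5:Add1
cycle 2: issue MUL r5<-Mul1 // r0:2,r1:2,r2:6,r3:1,r4:4,r5:Mul1
cycle 3: issue SUB r3<-Add2 // r0:2,r1:2,r2:6,r3:Add2,r4:4,r5:Mul1
cycle 4: CDB Add1=4; issue SUB r0<-Add1 // r0:Add1,r1:2,r2:6,r3:Add2,r4:4,r5:Mul1
cycle 5: issue MUL r2<-Mul2 // r0:Add1,r1:2,r2:Mul2,r3:Add2,r4:4,r5:Mul1
cycle 6: CDB Add2=-3; issue ADD r3<-Add2 // r0:Add1,r1:2,r2:Mul2,r3:Add2,r4:4,r5:Mul1
cycle 7: - // r0:Add1,r1:2,r2:Mul2,r3:Add2,r4:4,r5:Mul1
cycle 8: - // r0:Add1,r1:2,r2:Mul2,r3:Add2,r4:4,r5:Mul1
cycle 9: CDB Add1=7 // r0:7,r1:2,r2:Mul2,r3:Add2,r4:4,r5:Mul1
cycle 10: CDB Mul1=8 // r0:7,r1:2,r2:Mul2,r3:Add2,r4:4,r5:8
cycle 11: CDB Mul2=-18 // r0:7,r1:2,r2:-18,r3:Add2,r4:4,r5:8

STATUS = VALUE 7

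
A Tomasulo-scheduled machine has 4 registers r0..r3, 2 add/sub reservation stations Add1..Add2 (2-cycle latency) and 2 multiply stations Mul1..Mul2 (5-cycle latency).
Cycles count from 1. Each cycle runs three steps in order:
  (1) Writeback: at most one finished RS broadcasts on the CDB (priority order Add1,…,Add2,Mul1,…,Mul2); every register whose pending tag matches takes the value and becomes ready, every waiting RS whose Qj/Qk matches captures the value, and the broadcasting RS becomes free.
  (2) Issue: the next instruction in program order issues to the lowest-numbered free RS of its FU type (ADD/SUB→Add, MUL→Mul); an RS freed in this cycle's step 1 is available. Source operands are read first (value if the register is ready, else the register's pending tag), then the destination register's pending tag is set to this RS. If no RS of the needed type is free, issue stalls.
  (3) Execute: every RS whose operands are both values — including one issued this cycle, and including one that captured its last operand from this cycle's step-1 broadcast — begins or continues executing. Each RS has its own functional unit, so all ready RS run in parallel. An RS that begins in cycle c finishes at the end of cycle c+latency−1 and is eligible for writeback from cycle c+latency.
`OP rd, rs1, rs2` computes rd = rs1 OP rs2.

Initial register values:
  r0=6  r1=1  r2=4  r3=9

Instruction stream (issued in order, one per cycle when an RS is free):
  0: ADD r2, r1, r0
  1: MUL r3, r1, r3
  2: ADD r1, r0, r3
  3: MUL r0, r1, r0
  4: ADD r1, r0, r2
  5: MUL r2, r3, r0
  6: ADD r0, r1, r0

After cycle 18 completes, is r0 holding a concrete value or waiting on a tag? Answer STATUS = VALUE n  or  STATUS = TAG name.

c1: issue ADD r2<-Add1 | r0:6,r1:1,r2:Add1,r3:9
c2: issue MUL r3<-Mul1 | r0:6,r1:1,r2:Add1,r3:Mul1
c3: CDB Add1=7; issue ADD r1<-Add1 | r0:6,r1:Add1,r2:7,r3:Mul1
c4: issue MUL r0<-Mul2 | r0:Mul2,r1:Add1,r2:7,r3:Mul1
c5: issue ADD r1<-Add2 | r0:Mul2,r1:Add2,r2:7,r3:Mul1
c6: stall | r0:Mul2,r1:Add2,r2:7,r3:Mul1
c7: CDB Mul1=9; issue MUL r2<-Mul1 | r0:Mul2,r1:Add2,r2:Mul1,r3:9
c8: stall | r0:Mul2,r1:Add2,r2:Mul1,r3:9
c9: CDB Add1=15; issue ADD r0<-Add1 | r0:Add1,r1:Add2,r2:Mul1,r3:9
c10: - | r0:Add1,r1:Add2,r2:Mul1,r3:9
c11: - | r0:Add1,r1:Add2,r2:Mul1,r3:9
c12: - | r0:Add1,r1:Add2,r2:Mul1,r3:9
c13: - | r0:Add1,r1:Add2,r2:Mul1,r3:9
c14: CDB Mul2=90 | r0:Add1,r1:Add2,r2:Mul1,r3:9
c15: - | r0:Add1,r1:Add2,r2:Mul1,r3:9
c16: CDB Add2=97 | r0:Add1,r1:97,r2:Mul1,r3:9
c17: - | r0:Add1,r1:97,r2:Mul1,r3:9
c18: CDB Add1=187 | r0:187,r1:97,r2:Mul1,r3:9

STATUS = VALUE 187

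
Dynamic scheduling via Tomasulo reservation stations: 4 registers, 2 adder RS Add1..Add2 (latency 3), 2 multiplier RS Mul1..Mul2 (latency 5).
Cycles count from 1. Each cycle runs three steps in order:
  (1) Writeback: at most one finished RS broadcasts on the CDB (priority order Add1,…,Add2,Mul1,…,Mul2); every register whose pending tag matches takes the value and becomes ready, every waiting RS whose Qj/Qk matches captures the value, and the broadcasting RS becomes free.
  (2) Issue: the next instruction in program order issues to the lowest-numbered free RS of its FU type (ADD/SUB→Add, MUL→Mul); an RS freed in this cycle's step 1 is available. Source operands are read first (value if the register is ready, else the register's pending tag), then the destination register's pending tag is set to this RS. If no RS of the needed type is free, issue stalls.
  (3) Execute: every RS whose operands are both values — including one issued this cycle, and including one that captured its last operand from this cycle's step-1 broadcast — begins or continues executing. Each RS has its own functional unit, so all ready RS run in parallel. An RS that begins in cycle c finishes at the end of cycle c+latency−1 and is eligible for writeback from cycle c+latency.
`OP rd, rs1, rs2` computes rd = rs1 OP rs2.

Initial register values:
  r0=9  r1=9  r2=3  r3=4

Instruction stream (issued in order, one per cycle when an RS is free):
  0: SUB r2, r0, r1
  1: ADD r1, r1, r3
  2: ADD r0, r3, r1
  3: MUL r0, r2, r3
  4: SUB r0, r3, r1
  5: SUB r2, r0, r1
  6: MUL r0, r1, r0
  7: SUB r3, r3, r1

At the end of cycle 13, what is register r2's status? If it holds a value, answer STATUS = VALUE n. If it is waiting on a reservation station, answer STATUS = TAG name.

cycle 1: issue SUB r2<-Add1 // r0:9,r1:9,r2:Add1,r3:4
cycle 2: issue ADD r1<-Add2 // r0:9,r1:Add2,r2:Add1,r3:4
cycle 3: stall // r0:9,r1:Add2,r2:Add1,r3:4
cycle 4: CDB Add1=0; issue ADD r0<-Add1 // r0:Add1,r1:Add2,r2:0,r3:4
cycle 5: CDB Add2=13; issue MUL r0<-Mul1 // r0:Mul1,r1:13,r2:0,r3:4
cycle 6: issue SUB r0<-Add2 // r0:Add2,r1:13,r2:0,r3:4
cycle 7: stall // r0:Add2,r1:13,r2:0,r3:4
cycle 8: CDB Add1=17; issue SUB r2<-Add1 // r0:Add2,r1:13,r2:Add1,r3:4
cycle 9: CDB Add2=-9; issue MUL r0<-Mul2 // r0:Mul2,r1:13,r2:Add1,r3:4
cycle 10: CDB Mul1=0; issue SUB r3<-Add2 // r0:Mul2,r1:13,r2:Add1,r3:Add2
cycle 11: - // r0:Mul2,r1:13,r2:Add1,r3:Add2
cycle 12: CDB Add1=-22 // r0:Mul2,r1:13,r2:-22,r3:Add2
cycle 13: CDB Add2=-9 // r0:Mul2,r1:13,r2:-22,r3:-9

STATUS = VALUE -22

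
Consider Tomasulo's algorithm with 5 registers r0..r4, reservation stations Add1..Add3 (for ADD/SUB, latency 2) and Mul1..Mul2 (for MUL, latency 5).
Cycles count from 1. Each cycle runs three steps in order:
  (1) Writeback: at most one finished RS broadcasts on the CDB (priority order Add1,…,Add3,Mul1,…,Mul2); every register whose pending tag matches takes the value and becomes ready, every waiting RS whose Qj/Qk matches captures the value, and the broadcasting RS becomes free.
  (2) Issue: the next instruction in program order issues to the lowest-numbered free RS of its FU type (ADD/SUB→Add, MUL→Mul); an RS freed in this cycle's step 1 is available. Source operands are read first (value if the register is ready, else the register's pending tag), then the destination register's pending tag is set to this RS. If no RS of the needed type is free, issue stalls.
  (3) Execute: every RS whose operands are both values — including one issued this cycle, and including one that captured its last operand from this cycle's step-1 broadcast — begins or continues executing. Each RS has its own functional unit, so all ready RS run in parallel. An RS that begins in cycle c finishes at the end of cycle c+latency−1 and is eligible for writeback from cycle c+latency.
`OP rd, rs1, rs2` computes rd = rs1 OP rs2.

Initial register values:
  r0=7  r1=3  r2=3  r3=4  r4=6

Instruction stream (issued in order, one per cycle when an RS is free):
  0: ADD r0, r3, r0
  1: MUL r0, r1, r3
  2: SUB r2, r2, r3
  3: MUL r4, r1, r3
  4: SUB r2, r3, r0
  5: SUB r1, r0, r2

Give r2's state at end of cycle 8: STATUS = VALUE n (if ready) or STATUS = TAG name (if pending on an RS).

STATUS = TAG Add1

cycle 1: issue ADD r0<-Add1 // r0:Add1,r1:3,r2:3,r3:4,r4:6
cycle 2: issue MUL r0<-Mul1 // r0:Mul1,r1:3,r2:3,r3:4,r4:6
cycle 3: CDB Add1=11; issue SUB r2<-Add1 // r0:Mul1,r1:3,r2:Add1,r3:4,r4:6
cycle 4: issue MUL r4<-Mul2 // r0:Mul1,r1:3,r2:Add1,r3:4,r4:Mul2
cycle 5: CDB Add1=-1; issue SUB r2<-Add1 // r0:Mul1,r1:3,r2:Add1,r3:4,r4:Mul2
cycle 6: issue SUB r1<-Add2 // r0:Mul1,r1:Add2,r2:Add1,r3:4,r4:Mul2
cycle 7: CDB Mul1=12 // r0:12,r1:Add2,r2:Add1,r3:4,r4:Mul2
cycle 8: - // r0:12,r1:Add2,r2:Add1,r3:4,r4:Mul2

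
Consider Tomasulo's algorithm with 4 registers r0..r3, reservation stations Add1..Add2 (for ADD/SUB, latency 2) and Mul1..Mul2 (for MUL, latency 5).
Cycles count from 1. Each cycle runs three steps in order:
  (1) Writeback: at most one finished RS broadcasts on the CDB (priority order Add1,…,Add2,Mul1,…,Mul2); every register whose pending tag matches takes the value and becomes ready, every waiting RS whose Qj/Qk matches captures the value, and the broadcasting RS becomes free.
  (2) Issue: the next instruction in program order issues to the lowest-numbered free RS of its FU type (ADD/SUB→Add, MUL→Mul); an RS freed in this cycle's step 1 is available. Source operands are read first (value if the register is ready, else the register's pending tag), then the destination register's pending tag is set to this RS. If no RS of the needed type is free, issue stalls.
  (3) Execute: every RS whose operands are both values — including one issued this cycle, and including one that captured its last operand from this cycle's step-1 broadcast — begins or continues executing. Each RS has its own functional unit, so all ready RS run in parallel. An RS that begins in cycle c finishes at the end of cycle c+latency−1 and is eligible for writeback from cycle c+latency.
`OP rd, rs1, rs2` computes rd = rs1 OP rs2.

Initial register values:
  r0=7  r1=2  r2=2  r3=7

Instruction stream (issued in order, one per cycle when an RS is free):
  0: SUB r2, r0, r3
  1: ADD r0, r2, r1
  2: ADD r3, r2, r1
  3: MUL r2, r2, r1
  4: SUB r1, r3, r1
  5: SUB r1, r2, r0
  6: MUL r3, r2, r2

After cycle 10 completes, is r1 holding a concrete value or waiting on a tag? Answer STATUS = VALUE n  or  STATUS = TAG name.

STATUS = TAG Add2

cycle 1: issue SUB r2<-Add1 // r0:7,r1:2,r2:Add1,r3:7
cycle 2: issue ADD r0<-Add2 // r0:Add2,r1:2,r2:Add1,r3:7
cycle 3: CDB Add1=0; issue ADD r3<-Add1 // r0:Add2,r1:2,r2:0,r3:Add1
cycle 4: issue MUL r2<-Mul1 // r0:Add2,r1:2,r2:Mul1,r3:Add1
cycle 5: CDB Add1=2; issue SUB r1<-Add1 // r0:Add2,r1:Add1,r2:Mul1,r3:2
cycle 6: CDB Add2=2; issue SUB r1<-Add2 // r0:2,r1:Add2,r2:Mul1,r3:2
cycle 7: CDB Add1=0; issue MUL r3<-Mul2 // r0:2,r1:Add2,r2:Mul1,r3:Mul2
cycle 8: - // r0:2,r1:Add2,r2:Mul1,r3:Mul2
cycle 9: CDB Mul1=0 // r0:2,r1:Add2,r2:0,r3:Mul2
cycle 10: - // r0:2,r1:Add2,r2:0,r3:Mul2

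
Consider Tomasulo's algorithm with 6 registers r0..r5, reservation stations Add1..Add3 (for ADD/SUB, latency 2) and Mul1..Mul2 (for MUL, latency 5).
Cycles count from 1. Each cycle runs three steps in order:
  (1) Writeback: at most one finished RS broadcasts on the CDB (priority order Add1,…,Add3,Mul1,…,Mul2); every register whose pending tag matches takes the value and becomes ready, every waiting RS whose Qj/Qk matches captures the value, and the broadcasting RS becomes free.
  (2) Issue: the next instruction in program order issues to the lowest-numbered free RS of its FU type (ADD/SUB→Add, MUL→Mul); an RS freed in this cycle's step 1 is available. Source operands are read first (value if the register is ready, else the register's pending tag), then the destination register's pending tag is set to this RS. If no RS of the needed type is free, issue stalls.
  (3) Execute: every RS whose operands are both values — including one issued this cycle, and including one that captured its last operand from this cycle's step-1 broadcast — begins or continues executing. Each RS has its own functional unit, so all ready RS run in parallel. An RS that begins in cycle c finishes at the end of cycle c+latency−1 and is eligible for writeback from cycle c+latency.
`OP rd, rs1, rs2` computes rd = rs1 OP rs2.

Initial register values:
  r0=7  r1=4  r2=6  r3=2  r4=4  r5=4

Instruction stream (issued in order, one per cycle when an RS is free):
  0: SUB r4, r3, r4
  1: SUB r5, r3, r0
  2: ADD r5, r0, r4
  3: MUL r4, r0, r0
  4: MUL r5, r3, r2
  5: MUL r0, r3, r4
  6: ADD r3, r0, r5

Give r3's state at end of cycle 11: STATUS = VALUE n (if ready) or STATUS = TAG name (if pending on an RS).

c1: issue SUB r4<-Add1 | r0:7,r1:4,r2:6,r3:2,r4:Add1,r5:4
c2: issue SUB r5<-Add2 | r0:7,r1:4,r2:6,r3:2,r4:Add1,r5:Add2
c3: CDB Add1=-2; issue ADD r5<-Add1 | r0:7,r1:4,r2:6,r3:2,r4:-2,r5:Add1
c4: CDB Add2=-5; issue MUL r4<-Mul1 | r0:7,r1:4,r2:6,r3:2,r4:Mul1,r5:Add1
c5: CDB Add1=5; issue MUL r5<-Mul2 | r0:7,r1:4,r2:6,r3:2,r4:Mul1,r5:Mul2
c6: stall | r0:7,r1:4,r2:6,r3:2,r4:Mul1,r5:Mul2
c7: stall | r0:7,r1:4,r2:6,r3:2,r4:Mul1,r5:Mul2
c8: stall | r0:7,r1:4,r2:6,r3:2,r4:Mul1,r5:Mul2
c9: CDB Mul1=49; issue MUL r0<-Mul1 | r0:Mul1,r1:4,r2:6,r3:2,r4:49,r5:Mul2
c10: CDB Mul2=12; issue ADD r3<-Add1 | r0:Mul1,r1:4,r2:6,r3:Add1,r4:49,r5:12
c11: - | r0:Mul1,r1:4,r2:6,r3:Add1,r4:49,r5:12

STATUS = TAG Add1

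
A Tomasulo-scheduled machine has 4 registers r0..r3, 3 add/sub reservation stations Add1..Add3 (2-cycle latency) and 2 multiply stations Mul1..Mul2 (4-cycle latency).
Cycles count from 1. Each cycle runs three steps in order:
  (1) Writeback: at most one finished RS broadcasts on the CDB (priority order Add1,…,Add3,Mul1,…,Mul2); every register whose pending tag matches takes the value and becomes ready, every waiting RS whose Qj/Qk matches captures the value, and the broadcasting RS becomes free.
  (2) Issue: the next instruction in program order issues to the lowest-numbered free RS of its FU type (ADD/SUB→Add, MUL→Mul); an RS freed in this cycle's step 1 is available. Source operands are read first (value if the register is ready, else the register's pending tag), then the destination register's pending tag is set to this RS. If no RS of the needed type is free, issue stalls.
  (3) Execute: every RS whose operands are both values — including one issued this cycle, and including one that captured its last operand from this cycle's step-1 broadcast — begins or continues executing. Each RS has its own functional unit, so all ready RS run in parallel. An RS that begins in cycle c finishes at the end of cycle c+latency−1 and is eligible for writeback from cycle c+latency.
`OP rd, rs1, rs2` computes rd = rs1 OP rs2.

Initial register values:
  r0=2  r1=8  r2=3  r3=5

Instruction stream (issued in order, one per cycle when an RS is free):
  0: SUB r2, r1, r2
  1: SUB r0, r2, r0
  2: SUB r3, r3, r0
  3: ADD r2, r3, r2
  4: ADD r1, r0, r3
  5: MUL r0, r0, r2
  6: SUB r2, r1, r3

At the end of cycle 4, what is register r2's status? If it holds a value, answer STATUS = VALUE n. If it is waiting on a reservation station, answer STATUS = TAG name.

  c1: issue SUB r2<-Add1  regs: r0:2,r1:8,r2:Add1,r3:5
  c2: issue SUB r0<-Add2  regs: r0:Add2,r1:8,r2:Add1,r3:5
  c3: CDB Add1=5; issue SUB r3<-Add1  regs: r0:Add2,r1:8,r2:5,r3:Add1
  c4: issue ADD r2<-Add3  regs: r0:Add2,r1:8,r2:Add3,r3:Add1

STATUS = TAG Add3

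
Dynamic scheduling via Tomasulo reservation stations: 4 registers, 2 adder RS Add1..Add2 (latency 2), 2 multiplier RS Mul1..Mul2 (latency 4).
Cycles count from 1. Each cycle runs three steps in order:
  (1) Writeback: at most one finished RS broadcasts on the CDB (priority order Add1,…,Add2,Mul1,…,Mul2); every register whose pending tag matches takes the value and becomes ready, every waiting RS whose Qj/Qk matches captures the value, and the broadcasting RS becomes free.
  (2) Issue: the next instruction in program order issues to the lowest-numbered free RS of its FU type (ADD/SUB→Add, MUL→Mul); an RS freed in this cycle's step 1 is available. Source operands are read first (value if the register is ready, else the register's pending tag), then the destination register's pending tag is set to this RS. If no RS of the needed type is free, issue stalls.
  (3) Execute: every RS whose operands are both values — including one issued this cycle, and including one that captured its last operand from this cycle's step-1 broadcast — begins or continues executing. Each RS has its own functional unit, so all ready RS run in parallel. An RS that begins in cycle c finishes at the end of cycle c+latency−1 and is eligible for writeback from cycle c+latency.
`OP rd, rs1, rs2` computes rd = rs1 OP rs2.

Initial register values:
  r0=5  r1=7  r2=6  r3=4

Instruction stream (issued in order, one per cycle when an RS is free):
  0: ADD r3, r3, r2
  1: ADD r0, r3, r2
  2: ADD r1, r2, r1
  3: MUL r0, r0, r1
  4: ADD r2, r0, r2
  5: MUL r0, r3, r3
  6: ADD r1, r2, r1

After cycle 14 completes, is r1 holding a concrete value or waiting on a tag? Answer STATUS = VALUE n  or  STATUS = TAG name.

c1: issue ADD r3<-Add1 | r0:5,r1:7,r2:6,r3:Add1
c2: issue ADD r0<-Add2 | r0:Add2,r1:7,r2:6,r3:Add1
c3: CDB Add1=10; issue ADD r1<-Add1 | r0:Add2,r1:Add1,r2:6,r3:10
c4: issue MUL r0<-Mul1 | r0:Mul1,r1:Add1,r2:6,r3:10
c5: CDB Add1=13; issue ADD r2<-Add1 | r0:Mul1,r1:13,r2:Add1,r3:10
c6: CDB Add2=16; issue MUL r0<-Mul2 | r0:Mul2,r1:13,r2:Add1,r3:10
c7: issue ADD r1<-Add2 | r0:Mul2,r1:Add2,r2:Add1,r3:10
c8: - | r0:Mul2,r1:Add2,r2:Add1,r3:10
c9: - | r0:Mul2,r1:Add2,r2:Add1,r3:10
c10: CDB Mul1=208 | r0:Mul2,r1:Add2,r2:Add1,r3:10
c11: CDB Mul2=100 | r0:100,r1:Add2,r2:Add1,r3:10
c12: CDB Add1=214 | r0:100,r1:Add2,r2:214,r3:10
c13: - | r0:100,r1:Add2,r2:214,r3:10
c14: CDB Add2=227 | r0:100,r1:227,r2:214,r3:10

STATUS = VALUE 227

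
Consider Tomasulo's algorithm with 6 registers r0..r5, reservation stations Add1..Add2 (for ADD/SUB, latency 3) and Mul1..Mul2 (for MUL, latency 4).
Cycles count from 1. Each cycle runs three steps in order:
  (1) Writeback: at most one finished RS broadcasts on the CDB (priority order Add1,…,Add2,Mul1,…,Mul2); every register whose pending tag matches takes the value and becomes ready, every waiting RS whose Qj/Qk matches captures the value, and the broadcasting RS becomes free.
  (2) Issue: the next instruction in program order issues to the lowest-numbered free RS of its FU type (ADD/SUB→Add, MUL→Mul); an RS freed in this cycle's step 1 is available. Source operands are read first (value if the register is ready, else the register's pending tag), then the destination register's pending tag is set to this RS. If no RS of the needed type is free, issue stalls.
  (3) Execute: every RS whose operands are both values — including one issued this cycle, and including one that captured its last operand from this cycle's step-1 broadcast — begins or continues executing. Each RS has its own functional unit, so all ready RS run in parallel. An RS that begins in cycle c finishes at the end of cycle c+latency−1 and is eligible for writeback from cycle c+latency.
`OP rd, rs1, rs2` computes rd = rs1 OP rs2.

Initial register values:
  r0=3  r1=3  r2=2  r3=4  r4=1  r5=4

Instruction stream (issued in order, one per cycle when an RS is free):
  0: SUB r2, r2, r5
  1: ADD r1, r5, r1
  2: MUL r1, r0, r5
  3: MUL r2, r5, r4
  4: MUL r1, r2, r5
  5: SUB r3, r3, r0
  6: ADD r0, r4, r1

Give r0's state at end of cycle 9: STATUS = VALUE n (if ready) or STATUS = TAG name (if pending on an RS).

STATUS = TAG Add2

c1: issue SUB r2<-Add1 | r0:3,r1:3,r2:Add1,r3:4,r4:1,r5:4
c2: issue ADD r1<-Add2 | r0:3,r1:Add2,r2:Add1,r3:4,r4:1,r5:4
c3: issue MUL r1<-Mul1 | r0:3,r1:Mul1,r2:Add1,r3:4,r4:1,r5:4
c4: CDB Add1=-2; issue MUL r2<-Mul2 | r0:3,r1:Mul1,r2:Mul2,r3:4,r4:1,r5:4
c5: CDB Add2=7; stall | r0:3,r1:Mul1,r2:Mul2,r3:4,r4:1,r5:4
c6: stall | r0:3,r1:Mul1,r2:Mul2,r3:4,r4:1,r5:4
c7: CDB Mul1=12; issue MUL r1<-Mul1 | r0:3,r1:Mul1,r2:Mul2,r3:4,r4:1,r5:4
c8: CDB Mul2=4; issue SUB r3<-Add1 | r0:3,r1:Mul1,r2:4,r3:Add1,r4:1,r5:4
c9: issue ADD r0<-Add2 | r0:Add2,r1:Mul1,r2:4,r3:Add1,r4:1,r5:4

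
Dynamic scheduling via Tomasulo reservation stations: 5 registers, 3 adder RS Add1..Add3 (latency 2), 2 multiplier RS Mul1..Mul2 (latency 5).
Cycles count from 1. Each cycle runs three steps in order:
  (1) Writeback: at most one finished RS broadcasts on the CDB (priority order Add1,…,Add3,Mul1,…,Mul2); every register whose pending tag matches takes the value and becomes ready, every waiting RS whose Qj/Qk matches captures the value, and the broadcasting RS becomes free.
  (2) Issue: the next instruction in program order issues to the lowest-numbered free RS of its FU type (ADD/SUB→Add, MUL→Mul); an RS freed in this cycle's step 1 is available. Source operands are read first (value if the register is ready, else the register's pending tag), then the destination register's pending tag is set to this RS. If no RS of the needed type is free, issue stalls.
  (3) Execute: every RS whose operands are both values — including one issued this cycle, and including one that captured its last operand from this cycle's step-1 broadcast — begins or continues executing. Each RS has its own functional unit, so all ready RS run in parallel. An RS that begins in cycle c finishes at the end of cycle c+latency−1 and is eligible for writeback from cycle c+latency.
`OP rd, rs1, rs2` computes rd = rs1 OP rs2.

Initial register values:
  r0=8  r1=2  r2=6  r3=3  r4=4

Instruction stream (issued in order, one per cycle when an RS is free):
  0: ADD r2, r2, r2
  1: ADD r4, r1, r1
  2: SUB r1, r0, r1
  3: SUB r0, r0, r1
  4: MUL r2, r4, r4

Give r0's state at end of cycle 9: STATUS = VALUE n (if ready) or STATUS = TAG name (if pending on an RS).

STATUS = VALUE 2

  c1: issue ADD r2<-Add1  regs: r0:8,r1:2,r2:Add1,r3:3,r4:4
  c2: issue ADD r4<-Add2  regs: r0:8,r1:2,r2:Add1,r3:3,r4:Add2
  c3: CDB Add1=12; issue SUB r1<-Add1  regs: r0:8,r1:Add1,r2:12,r3:3,r4:Add2
  c4: CDB Add2=4; issue SUB r0<-Add2  regs: r0:Add2,r1:Add1,r2:12,r3:3,r4:4
  c5: CDB Add1=6; issue MUL r2<-Mul1  regs: r0:Add2,r1:6,r2:Mul1,r3:3,r4:4
  c6: -  regs: r0:Add2,r1:6,r2:Mul1,r3:3,r4:4
  c7: CDB Add2=2  regs: r0:2,r1:6,r2:Mul1,r3:3,r4:4
  c8: -  regs: r0:2,r1:6,r2:Mul1,r3:3,r4:4
  c9: -  regs: r0:2,r1:6,r2:Mul1,r3:3,r4:4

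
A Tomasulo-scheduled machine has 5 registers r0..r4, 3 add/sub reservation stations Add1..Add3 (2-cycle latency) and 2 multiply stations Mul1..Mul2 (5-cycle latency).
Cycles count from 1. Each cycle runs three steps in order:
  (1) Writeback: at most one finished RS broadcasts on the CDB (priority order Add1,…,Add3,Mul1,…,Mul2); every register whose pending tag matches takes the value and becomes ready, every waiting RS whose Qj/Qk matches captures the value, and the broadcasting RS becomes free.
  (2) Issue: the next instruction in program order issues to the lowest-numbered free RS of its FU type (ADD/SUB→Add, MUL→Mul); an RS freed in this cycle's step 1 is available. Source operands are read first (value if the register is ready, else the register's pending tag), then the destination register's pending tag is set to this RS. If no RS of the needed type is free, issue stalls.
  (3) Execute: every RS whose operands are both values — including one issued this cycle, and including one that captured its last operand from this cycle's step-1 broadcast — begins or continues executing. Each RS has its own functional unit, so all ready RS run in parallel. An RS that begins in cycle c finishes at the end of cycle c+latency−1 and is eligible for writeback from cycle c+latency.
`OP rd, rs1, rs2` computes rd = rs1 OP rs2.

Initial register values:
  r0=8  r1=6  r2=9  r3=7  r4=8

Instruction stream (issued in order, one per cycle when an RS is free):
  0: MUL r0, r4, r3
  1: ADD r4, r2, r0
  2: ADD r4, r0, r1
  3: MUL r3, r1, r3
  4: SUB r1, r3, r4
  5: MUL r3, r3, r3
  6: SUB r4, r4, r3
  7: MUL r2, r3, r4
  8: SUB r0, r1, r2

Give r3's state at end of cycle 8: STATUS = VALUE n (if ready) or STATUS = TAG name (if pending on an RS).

c1: issue MUL r0<-Mul1 | r0:Mul1,r1:6,r2:9,r3:7,r4:8
c2: issue ADD r4<-Add1 | r0:Mul1,r1:6,r2:9,r3:7,r4:Add1
c3: issue ADD r4<-Add2 | r0:Mul1,r1:6,r2:9,r3:7,r4:Add2
c4: issue MUL r3<-Mul2 | r0:Mul1,r1:6,r2:9,r3:Mul2,r4:Add2
c5: issue SUB r1<-Add3 | r0:Mul1,r1:Add3,r2:9,r3:Mul2,r4:Add2
c6: CDB Mul1=56; issue MUL r3<-Mul1 | r0:56,r1:Add3,r2:9,r3:Mul1,r4:Add2
c7: stall | r0:56,r1:Add3,r2:9,r3:Mul1,r4:Add2
c8: CDB Add1=65; issue SUB r4<-Add1 | r0:56,r1:Add3,r2:9,r3:Mul1,r4:Add1

STATUS = TAG Mul1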